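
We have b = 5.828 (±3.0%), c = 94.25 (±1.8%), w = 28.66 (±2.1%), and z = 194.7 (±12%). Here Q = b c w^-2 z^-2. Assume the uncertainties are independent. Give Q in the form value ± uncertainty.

(1.764 ± 0.434) × 10^-5

Products/powers → add relative errors in quadrature, weighted by exponent:
  (1·δb/b)² = (1×0.0300)² = 0.000900;  (1·δc/c)² = (1×0.0180)² = 0.000324;  (-2·δw/w)² = (-2×0.0210)² = 0.00176;  (-2·δz/z)² = (-2×0.120)² = 0.0576
δQ/Q = √(0.0606) = 0.246
Q = 1.764e-05, so δQ = 0.246 × 1.764e-05 = 4.34e-06.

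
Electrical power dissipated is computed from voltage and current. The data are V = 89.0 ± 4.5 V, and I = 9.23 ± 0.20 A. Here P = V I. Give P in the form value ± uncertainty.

P is a product of powers, so relative uncertainties combine in quadrature:
  (1·δV/V)² = (1×0.0506)² = 0.00256;  (1·δI/I)² = (1×0.0217)² = 0.000470
δP/P = √(0.00303) = 0.0550
P = 821 W, so δP = 0.0550 × 821 = 45.2 W.

821 ± 45.2 W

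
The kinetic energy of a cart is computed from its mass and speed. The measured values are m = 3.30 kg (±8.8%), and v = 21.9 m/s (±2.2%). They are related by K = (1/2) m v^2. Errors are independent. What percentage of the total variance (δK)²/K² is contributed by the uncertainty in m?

(δK/K)² = (1·δm/m)² + (2·δv/v)²
  m term: (1×0.0880)² = 0.00774
  v term: (2×0.0220)² = 0.00194
Total = 0.00968. Share from m = 0.00774/0.00968 = 0.800.

80.0%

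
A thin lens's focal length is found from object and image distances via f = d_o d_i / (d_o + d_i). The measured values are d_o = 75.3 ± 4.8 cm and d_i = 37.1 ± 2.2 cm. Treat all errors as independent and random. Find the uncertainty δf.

∂f/∂d_o = (d_i/(d_o+d_i))² = 0.109;  ∂f/∂d_i = (d_o/(d_o+d_i))² = 0.449
δf = √((∂f/∂d_o · δd_o)² + (∂f/∂d_i · δd_i)²) = √(0.273 + 0.975) = 1.12 cm

1.12 cm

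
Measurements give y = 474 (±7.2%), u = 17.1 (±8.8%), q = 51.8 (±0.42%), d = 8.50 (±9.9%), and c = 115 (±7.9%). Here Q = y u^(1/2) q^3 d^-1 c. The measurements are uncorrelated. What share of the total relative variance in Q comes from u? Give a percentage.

8.30%

(δQ/Q)² = (1·δy/y)² + (½·δu/u)² + (3·δq/q)² + (-1·δd/d)² + (1·δc/c)²
  y term: (1×0.0720)² = 0.00518
  u term: (0.5×0.0880)² = 0.00194
  q term: (3×0.00420)² = 0.000159
  d term: (-1×0.0990)² = 0.00980
  c term: (1×0.0790)² = 0.00624
Total = 0.0233. Share from u = 0.00194/0.0233 = 0.0830.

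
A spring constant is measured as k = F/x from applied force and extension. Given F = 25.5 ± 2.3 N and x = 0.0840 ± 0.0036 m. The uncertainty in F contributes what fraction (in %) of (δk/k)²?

(δk/k)² = (1·δF/F)² + (-1·δx/x)²
  F term: (1×0.0902)² = 0.00814
  x term: (-1×0.0429)² = 0.00184
Total = 0.00997. Share from F = 0.00814/0.00997 = 0.816.

81.6%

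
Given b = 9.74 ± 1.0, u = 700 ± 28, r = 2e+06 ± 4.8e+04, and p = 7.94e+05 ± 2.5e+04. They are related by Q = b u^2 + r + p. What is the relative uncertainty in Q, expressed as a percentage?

Let w = b·u^2 = 4.77e+06. δw/w = √((1·δb/b)² + (2·δu/u)²) = √(0.0105 + 0.00640) = 0.130, so δw = 6.21e+05.
Q = w + r + p: δQ = √(δw² + δr² + δp²) = √(3.86e+11 + 2.3e+09 + 6.25e+08) = 6.24e+05
Q = 7.57e+06, so δQ/Q = 6.24e+05/7.57e+06 = 0.0824.

8.24%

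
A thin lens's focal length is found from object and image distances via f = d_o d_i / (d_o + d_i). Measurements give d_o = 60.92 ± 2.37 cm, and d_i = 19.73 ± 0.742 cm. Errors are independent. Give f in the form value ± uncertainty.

∂f/∂d_o = (d_i/(d_o+d_i))² = 0.0598;  ∂f/∂d_i = (d_o/(d_o+d_i))² = 0.571
δf = √((∂f/∂d_o · δd_o)² + (∂f/∂d_i · δd_i)²) = √(0.0201 + 0.179) = 0.446 cm
f = 14.90 cm.

14.90 ± 0.446 cm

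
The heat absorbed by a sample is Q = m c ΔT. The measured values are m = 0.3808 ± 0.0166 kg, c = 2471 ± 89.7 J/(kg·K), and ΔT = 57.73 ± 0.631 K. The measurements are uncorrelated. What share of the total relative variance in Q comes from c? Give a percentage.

(δQ/Q)² = (1·δm/m)² + (1·δc/c)² + (1·δΔT/ΔT)²
  m term: (1×0.0436)² = 0.00190
  c term: (1×0.0363)² = 0.00132
  ΔT term: (1×0.0109)² = 0.000119
Total = 0.00334. Share from c = 0.00132/0.00334 = 0.395.

39.5%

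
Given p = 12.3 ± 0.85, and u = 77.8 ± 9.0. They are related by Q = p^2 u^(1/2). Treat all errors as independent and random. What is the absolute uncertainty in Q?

For a monomial Q ∝ p^2, u^(1/2), fractional errors add in quadrature:
  (2·δp/p)² = (2×0.0691)² = 0.0191;  (½·δu/u)² = (0.5×0.116)² = 0.00335
δQ/Q = √(0.0224) = 0.150
Q = 1330, so δQ = 0.150 × 1330 = 200.

200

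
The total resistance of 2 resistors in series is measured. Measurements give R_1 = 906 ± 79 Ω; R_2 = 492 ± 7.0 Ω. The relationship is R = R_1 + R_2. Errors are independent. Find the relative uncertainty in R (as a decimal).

0.0567

R is a linear combination, so absolute uncertainties add in quadrature:
  (δR_1)² = 6240;  (δR_2)² = 49.0
δR = √(6290) = 79.3 Ω
R = 1400 Ω, so δR/R = 79.3/1400 = 0.0567.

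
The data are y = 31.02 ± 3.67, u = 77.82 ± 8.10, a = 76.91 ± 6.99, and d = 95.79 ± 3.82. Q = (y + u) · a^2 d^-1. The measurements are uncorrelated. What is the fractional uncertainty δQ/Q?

0.203

Let w = y + u = 108.8. δw = √(δy² + δu²) = √(13.5 + 65.6) = 8.89, so δw/w = 0.0817.
Q is then a monomial in w, a, d:
δQ/Q = √((δw/w)² + (2·δa/a)² + (-1·δd/d)²) = √(0.00668 + 0.0330 + 0.00159) = 0.203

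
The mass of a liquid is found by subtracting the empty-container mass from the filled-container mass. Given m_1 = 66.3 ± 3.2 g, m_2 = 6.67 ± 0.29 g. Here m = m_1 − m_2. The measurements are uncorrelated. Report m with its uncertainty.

59.6 ± 3.21 g

Absolute uncertainties add in quadrature for a linear combination:
  (δm_1)² = 10.2;  (δm_2)² = 0.0841
δm = √(10.3) = 3.21 g
m = 59.6 g.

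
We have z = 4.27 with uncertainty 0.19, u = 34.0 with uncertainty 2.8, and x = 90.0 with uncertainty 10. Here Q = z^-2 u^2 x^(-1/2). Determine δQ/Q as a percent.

19.5%

Since Q is a product/quotient, work with relative uncertainties:
  (-2·δz/z)² = (-2×0.0445)² = 0.00792;  (2·δu/u)² = (2×0.0824)² = 0.0271;  (−½·δx/x)² = (-0.5×0.111)² = 0.00309
δQ/Q = √(0.0381) = 0.195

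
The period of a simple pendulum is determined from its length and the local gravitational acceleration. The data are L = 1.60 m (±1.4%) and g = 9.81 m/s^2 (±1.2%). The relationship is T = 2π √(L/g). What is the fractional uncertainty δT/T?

T is a product of powers, so relative uncertainties combine in quadrature:
  (½·δL/L)² = (0.5×0.0140)² = 4.9e-05;  (−½·δg/g)² = (-0.5×0.0120)² = 3.6e-05
δT/T = √(8.5e-05) = 0.00922

0.00922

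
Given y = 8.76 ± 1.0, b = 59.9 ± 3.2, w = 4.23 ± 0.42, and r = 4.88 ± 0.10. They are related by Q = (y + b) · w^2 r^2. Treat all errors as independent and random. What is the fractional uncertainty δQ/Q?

Let u = y + b = 68.7. δu = √(δy² + δb²) = √(1.00 + 10.2) = 3.35, so δu/u = 0.0488.
Q is then a monomial in u, w, r:
δQ/Q = √((δu/u)² + (2·δw/w)² + (2·δr/r)²) = √(0.00238 + 0.0394 + 0.00168) = 0.209

0.209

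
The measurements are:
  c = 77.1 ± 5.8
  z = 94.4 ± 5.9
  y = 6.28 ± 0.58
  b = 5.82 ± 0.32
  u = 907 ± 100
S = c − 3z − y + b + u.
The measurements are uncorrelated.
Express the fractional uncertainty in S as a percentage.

S is a linear combination, so absolute uncertainties add in quadrature:
  (δc)² = 33.6;  (3·δz)² = 313;  (δy)² = 0.336;  (δb)² = 0.102;  (δu)² = 10000
δS = √(10300) = 102
S = 700, so δS/S = 102/700 = 0.145.

14.5%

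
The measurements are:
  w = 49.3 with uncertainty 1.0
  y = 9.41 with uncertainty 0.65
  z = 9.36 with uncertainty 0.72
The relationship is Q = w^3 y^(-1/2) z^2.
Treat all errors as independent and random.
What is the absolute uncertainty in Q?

For a monomial Q ∝ w^3, y^(-1/2), z^2, fractional errors add in quadrature:
  (3·δw/w)² = (3×0.0203)² = 0.00370;  (−½·δy/y)² = (-0.5×0.0691)² = 0.00119;  (2·δz/z)² = (2×0.0769)² = 0.0237
δQ/Q = √(0.0286) = 0.169
Q = 3.42e+06, so δQ = 0.169 × 3.42e+06 = 5.78e+05.

5.78e+05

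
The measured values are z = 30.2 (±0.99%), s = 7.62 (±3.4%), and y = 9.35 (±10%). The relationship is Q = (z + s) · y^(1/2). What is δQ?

Let u = z + s = 37.8. δu = √(δz² + δs²) = √(0.0894 + 0.0671) = 0.396, so δu/u = 0.0105.
Q is then a monomial in u, y:
δQ/Q = √((δu/u)² + (½·δy/y)²) = √(0.000109 + 0.00250) = 0.0511
Q = 116, so δQ = 0.0511 × 116 = 5.91.

5.91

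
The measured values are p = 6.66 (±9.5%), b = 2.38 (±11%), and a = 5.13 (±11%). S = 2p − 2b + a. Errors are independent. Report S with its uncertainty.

Absolute uncertainties add in quadrature for a linear combination:
  (2·δp)² = 1.60;  (2·δb)² = 0.274;  (δa)² = 0.318
δS = √(2.19) = 1.48
S = 13.7.

13.7 ± 1.48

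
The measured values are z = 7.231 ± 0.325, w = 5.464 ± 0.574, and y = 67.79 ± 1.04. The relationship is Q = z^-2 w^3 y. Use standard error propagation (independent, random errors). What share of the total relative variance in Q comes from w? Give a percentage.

(δQ/Q)² = (-2·δz/z)² + (3·δw/w)² + (1·δy/y)²
  z term: (-2×0.0449)² = 0.00808
  w term: (3×0.105)² = 0.0993
  y term: (1×0.0153)² = 0.000235
Total = 0.108. Share from w = 0.0993/0.108 = 0.923.

92.3%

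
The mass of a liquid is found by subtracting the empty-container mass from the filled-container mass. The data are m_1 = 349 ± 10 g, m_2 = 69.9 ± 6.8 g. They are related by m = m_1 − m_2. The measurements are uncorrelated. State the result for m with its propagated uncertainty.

279 ± 12.1 g

For a sum/difference, combine absolute errors in quadrature:
  (δm_1)² = 100;  (δm_2)² = 46.2
δm = √(146) = 12.1 g
m = 279 g.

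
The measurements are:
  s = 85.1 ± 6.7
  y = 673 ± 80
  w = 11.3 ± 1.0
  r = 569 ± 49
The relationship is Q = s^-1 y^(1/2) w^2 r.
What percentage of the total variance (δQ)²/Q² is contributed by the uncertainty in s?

(δQ/Q)² = (-1·δs/s)² + (½·δy/y)² + (2·δw/w)² + (1·δr/r)²
  s term: (-1×0.0787)² = 0.00620
  y term: (0.5×0.119)² = 0.00353
  w term: (2×0.0885)² = 0.0313
  r term: (1×0.0861)² = 0.00742
Total = 0.0485. Share from s = 0.00620/0.0485 = 0.128.

12.8%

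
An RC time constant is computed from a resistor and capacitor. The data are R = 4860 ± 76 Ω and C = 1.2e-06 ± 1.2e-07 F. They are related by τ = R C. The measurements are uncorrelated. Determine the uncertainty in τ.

For a monomial τ ∝ R, C, fractional errors add in quadrature:
  (1·δR/R)² = (1×0.0156)² = 0.000245;  (1·δC/C)² = (1×0.100)² = 0.0100
δτ/τ = √(0.0102) = 0.101
τ = 0.00583 s, so δτ = 0.101 × 0.00583 = 0.000590 s.

0.000590 s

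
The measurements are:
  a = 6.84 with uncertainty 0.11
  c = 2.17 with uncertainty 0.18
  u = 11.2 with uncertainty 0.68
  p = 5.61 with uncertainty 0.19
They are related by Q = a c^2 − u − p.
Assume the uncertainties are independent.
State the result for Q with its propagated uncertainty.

Let w = a·c^2 = 32.2. δw/w = √((1·δa/a)² + (2·δc/c)²) = √(0.000259 + 0.0275) = 0.167, so δw = 5.37.
Q = w − u − p: δQ = √(δw² + δu² + δp²) = √(28.8 + 0.462 + 0.0361) = 5.41
Q = 15.4.

15.4 ± 5.41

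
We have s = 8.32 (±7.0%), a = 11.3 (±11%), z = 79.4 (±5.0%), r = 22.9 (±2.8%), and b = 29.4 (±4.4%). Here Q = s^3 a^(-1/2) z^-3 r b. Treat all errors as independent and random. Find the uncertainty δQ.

For a monomial Q ∝ s^3, a^(-1/2), z^-3, r, b, fractional errors add in quadrature:
  (3·δs/s)² = (3×0.0700)² = 0.0441;  (−½·δa/a)² = (-0.5×0.110)² = 0.00302;  (-3·δz/z)² = (-3×0.0500)² = 0.0225;  (1·δr/r)² = (1×0.0280)² = 0.000784;  (1·δb/b)² = (1×0.0440)² = 0.00194
δQ/Q = √(0.0723) = 0.269
Q = 0.230, so δQ = 0.269 × 0.230 = 0.0620.

0.0620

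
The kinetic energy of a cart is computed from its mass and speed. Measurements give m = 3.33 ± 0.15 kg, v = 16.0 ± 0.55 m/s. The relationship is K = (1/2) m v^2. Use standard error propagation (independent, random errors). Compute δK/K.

0.0822

K is a product of powers, so relative uncertainties combine in quadrature:
  (1·δm/m)² = (1×0.0450)² = 0.00203;  (2·δv/v)² = (2×0.0344)² = 0.00473
δK/K = √(0.00676) = 0.0822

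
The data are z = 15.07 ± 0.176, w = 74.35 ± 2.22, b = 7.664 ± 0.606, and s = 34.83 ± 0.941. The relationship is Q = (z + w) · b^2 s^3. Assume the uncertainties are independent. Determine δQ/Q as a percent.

17.9%

Let u = z + w = 89.42. δu = √(δz² + δw²) = √(0.0310 + 4.93) = 2.23, so δu/u = 0.0249.
Q is then a monomial in u, b, s:
δQ/Q = √((δu/u)² + (2·δb/b)² + (3·δs/s)²) = √(0.000620 + 0.0250 + 0.00657) = 0.179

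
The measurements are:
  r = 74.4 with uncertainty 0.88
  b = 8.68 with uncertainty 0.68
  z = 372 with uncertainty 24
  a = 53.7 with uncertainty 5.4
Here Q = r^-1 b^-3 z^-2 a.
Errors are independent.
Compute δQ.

Relative error in a monomial: (δQ/Q)² = Σ (nᵢ · δxᵢ/xᵢ)².
  (-1·δr/r)² = (-1×0.0118)² = 0.000140;  (-3·δb/b)² = (-3×0.0783)² = 0.0552;  (-2·δz/z)² = (-2×0.0645)² = 0.0166;  (1·δa/a)² = (1×0.101)² = 0.0101
δQ/Q = √(0.0821) = 0.287
Q = 7.98e-09, so δQ = 0.287 × 7.98e-09 = 2.29e-09.

2.29e-09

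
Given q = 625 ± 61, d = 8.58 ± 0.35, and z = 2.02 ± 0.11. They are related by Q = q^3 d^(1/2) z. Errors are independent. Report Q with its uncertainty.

For a monomial Q ∝ q^3, d^(1/2), z, fractional errors add in quadrature:
  (3·δq/q)² = (3×0.0976)² = 0.0857;  (½·δd/d)² = (0.5×0.0408)² = 0.000416;  (1·δz/z)² = (1×0.0545)² = 0.00297
δQ/Q = √(0.0891) = 0.299
Q = 1.44e+09, so δQ = 0.299 × 1.44e+09 = 4.31e+08.

(1.44 ± 0.431) × 10^9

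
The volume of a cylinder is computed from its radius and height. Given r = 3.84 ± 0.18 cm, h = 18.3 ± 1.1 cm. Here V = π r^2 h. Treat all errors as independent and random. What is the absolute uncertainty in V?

Since V is a product/quotient, work with relative uncertainties:
  (2·δr/r)² = (2×0.0469)² = 0.00879;  (1·δh/h)² = (1×0.0601)² = 0.00361
δV/V = √(0.0124) = 0.111
V = 848 cm^3, so δV = 0.111 × 848 = 94.4 cm^3.

94.4 cm^3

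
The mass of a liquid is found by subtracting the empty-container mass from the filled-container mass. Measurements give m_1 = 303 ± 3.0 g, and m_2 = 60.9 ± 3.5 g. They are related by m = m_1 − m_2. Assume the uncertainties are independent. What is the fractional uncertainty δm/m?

0.0190

Sums and differences: (δm)² = Σ (cᵢ δxᵢ)².
  (δm_1)² = 9.00;  (δm_2)² = 12.2
δm = √(21.2) = 4.61 g
m = 242 g, so δm/m = 4.61/242 = 0.0190.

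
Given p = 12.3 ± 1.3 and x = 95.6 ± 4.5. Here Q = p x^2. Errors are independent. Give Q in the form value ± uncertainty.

Since Q is a product/quotient, work with relative uncertainties:
  (1·δp/p)² = (1×0.106)² = 0.0112;  (2·δx/x)² = (2×0.0471)² = 0.00886
δQ/Q = √(0.0200) = 0.142
Q = 1.12e+05, so δQ = 0.142 × 1.12e+05 = 15900.

(1.12 ± 0.159) × 10^5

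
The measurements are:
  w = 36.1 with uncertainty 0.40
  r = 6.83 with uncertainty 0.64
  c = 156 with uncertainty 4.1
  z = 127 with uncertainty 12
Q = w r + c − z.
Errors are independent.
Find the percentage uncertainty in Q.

9.62%

Let p = w·r = 247. δp/p = √((1·δw/w)² + (1·δr/r)²) = √(0.000123 + 0.00878) = 0.0944, so δp = 23.3.
Q = p + c − z: δQ = √(δp² + δc² + δz²) = √(541 + 16.8 + 144) = 26.5
Q = 276, so δQ/Q = 26.5/276 = 0.0962.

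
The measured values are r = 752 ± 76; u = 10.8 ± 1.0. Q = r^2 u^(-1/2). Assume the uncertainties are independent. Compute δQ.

Products/powers → add relative errors in quadrature, weighted by exponent:
  (2·δr/r)² = (2×0.101)² = 0.0409;  (−½·δu/u)² = (-0.5×0.0926)² = 0.00214
δQ/Q = √(0.0430) = 0.207
Q = 1.72e+05, so δQ = 0.207 × 1.72e+05 = 35700.

35700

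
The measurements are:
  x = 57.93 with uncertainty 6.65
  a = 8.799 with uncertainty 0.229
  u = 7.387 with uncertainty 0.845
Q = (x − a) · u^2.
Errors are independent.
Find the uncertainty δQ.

713

Let w = x − a = 49.13. δw = √(δx² + δa²) = √(44.2 + 0.0524) = 6.65, so δw/w = 0.135.
Q is then a monomial in w, u:
δQ/Q = √((δw/w)² + (2·δu/u)²) = √(0.0183 + 0.0523) = 0.266
Q = 2681, so δQ = 0.266 × 2681 = 713.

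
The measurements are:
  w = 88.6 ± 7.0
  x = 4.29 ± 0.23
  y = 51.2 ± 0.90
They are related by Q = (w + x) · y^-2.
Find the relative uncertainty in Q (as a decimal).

Let u = w + x = 92.9. δu = √(δw² + δx²) = √(49.0 + 0.0529) = 7.00, so δu/u = 0.0754.
Q is then a monomial in u, y:
δQ/Q = √((δu/u)² + (-2·δy/y)²) = √(0.00568 + 0.00124) = 0.0832

0.0832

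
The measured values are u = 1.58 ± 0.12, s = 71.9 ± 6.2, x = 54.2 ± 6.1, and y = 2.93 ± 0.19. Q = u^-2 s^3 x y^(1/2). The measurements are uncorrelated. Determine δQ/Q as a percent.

Products/powers → add relative errors in quadrature, weighted by exponent:
  (-2·δu/u)² = (-2×0.0759)² = 0.0231;  (3·δs/s)² = (3×0.0862)² = 0.0669;  (1·δx/x)² = (1×0.113)² = 0.0127;  (½·δy/y)² = (0.5×0.0648)² = 0.00105
δQ/Q = √(0.104) = 0.322

32.2%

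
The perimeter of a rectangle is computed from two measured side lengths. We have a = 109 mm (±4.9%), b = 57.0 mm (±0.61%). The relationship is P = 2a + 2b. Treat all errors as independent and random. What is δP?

P is a linear combination, so absolute uncertainties add in quadrature:
  (2·δa)² = 114;  (2·δb)² = 0.484
δP = √(115) = 10.7 mm

10.7 mm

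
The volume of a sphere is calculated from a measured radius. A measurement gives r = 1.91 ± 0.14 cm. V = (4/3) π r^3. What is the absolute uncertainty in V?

6.42 cm^3

V ∝ r^3, so δV/V = |3| · δr/r = 3 × 0.0733 = 0.220.
V = 29.2 cm^3, so δV = 0.220 × 29.2 = 6.42 cm^3.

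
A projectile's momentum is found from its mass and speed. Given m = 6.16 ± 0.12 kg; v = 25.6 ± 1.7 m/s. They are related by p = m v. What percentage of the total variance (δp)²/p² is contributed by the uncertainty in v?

(δp/p)² = (1·δm/m)² + (1·δv/v)²
  m term: (1×0.0195)² = 0.000379
  v term: (1×0.0664)² = 0.00441
Total = 0.00479. Share from v = 0.00441/0.00479 = 0.921.

92.1%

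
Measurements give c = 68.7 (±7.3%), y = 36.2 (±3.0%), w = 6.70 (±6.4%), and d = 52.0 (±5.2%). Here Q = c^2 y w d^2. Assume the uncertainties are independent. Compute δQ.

5.96e+08

Q is a product of powers, so relative uncertainties combine in quadrature:
  (2·δc/c)² = (2×0.0730)² = 0.0213;  (1·δy/y)² = (1×0.0300)² = 0.000900;  (1·δw/w)² = (1×0.0640)² = 0.00410;  (2·δd/d)² = (2×0.0520)² = 0.0108
δQ/Q = √(0.0371) = 0.193
Q = 3.1e+09, so δQ = 0.193 × 3.1e+09 = 5.96e+08.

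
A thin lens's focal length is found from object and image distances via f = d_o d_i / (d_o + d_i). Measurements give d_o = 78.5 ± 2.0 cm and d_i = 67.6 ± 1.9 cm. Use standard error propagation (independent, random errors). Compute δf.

∂f/∂d_o = (d_i/(d_o+d_i))² = 0.214;  ∂f/∂d_i = (d_o/(d_o+d_i))² = 0.289
δf = √((∂f/∂d_o · δd_o)² + (∂f/∂d_i · δd_i)²) = √(0.183 + 0.301) = 0.696 cm

0.696 cm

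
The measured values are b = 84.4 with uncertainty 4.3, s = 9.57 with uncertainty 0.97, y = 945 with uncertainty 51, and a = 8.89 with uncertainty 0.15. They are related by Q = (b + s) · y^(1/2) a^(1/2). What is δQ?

Let u = b + s = 94.0. δu = √(δb² + δs²) = √(18.5 + 0.941) = 4.41, so δu/u = 0.0469.
Q is then a monomial in u, y, a:
δQ/Q = √((δu/u)² + (½·δy/y)² + (½·δa/a)²) = √(0.00220 + 0.000728 + 7.12e-05) = 0.0548
Q = 8610, so δQ = 0.0548 × 8610 = 472.

472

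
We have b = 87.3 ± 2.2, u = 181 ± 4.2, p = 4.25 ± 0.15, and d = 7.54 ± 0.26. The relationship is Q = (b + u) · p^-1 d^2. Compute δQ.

Let w = b + u = 268. δw = √(δb² + δu²) = √(4.84 + 17.6) = 4.74, so δw/w = 0.0177.
Q is then a monomial in w, p, d:
δQ/Q = √((δw/w)² + (-1·δp/p)² + (2·δd/d)²) = √(0.000312 + 0.00125 + 0.00476) = 0.0795
Q = 3590, so δQ = 0.0795 × 3590 = 285.

285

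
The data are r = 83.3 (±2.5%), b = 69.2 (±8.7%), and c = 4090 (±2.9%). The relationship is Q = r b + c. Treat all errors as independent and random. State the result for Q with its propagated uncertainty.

9850 ± 535

Let p = r·b = 5760. δp/p = √((1·δr/r)² + (1·δb/b)²) = √(0.000625 + 0.00757) = 0.0905, so δp = 522.
Q = p + c: δQ = √(δp² + δc²) = √(2.72e+05 + 14100) = 535
Q = 9850.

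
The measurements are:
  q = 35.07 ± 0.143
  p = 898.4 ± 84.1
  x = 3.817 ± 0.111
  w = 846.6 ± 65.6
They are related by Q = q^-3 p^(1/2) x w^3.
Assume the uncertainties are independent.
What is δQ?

For a monomial Q ∝ q^-3, p^(1/2), x, w^3, fractional errors add in quadrature:
  (-3·δq/q)² = (-3×0.00408)² = 0.000150;  (½·δp/p)² = (0.5×0.0936)² = 0.00219;  (1·δx/x)² = (1×0.0291)² = 0.000846;  (3·δw/w)² = (3×0.0775)² = 0.0540
δQ/Q = √(0.0572) = 0.239
Q = 1.609e+06, so δQ = 0.239 × 1.609e+06 = 3.85e+05.

3.85e+05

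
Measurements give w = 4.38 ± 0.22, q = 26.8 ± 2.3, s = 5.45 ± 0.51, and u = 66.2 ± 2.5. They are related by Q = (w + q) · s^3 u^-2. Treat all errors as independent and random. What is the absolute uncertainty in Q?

0.346

Let h = w + q = 31.2. δh = √(δw² + δq²) = √(0.0484 + 5.29) = 2.31, so δh/h = 0.0741.
Q is then a monomial in h, s, u:
δQ/Q = √((δh/h)² + (3·δs/s)² + (-2·δu/u)²) = √(0.00549 + 0.0788 + 0.00570) = 0.300
Q = 1.15, so δQ = 0.300 × 1.15 = 0.346.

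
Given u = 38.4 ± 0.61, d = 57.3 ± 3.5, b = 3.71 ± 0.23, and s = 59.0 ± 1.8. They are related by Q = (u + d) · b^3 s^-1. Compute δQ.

Let w = u + d = 95.7. δw = √(δu² + δd²) = √(0.372 + 12.2) = 3.55, so δw/w = 0.0371.
Q is then a monomial in w, b, s:
δQ/Q = √((δw/w)² + (3·δb/b)² + (-1·δs/s)²) = √(0.00138 + 0.0346 + 0.000931) = 0.192
Q = 82.8, so δQ = 0.192 × 82.8 = 15.9.

15.9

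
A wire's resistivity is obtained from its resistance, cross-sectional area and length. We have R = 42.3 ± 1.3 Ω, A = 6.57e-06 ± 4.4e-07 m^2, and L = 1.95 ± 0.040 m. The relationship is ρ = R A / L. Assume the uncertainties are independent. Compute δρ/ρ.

0.0765

For a monomial ρ ∝ R, A, L^-1, fractional errors add in quadrature:
  (1·δR/R)² = (1×0.0307)² = 0.000945;  (1·δA/A)² = (1×0.0670)² = 0.00449;  (-1·δL/L)² = (-1×0.0205)² = 0.000421
δρ/ρ = √(0.00585) = 0.0765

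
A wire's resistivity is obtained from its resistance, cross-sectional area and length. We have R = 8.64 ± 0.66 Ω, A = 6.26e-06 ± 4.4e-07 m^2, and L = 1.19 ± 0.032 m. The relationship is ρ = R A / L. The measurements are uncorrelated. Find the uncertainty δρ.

4.87e-06 Ω·m

Since ρ is a product/quotient, work with relative uncertainties:
  (1·δR/R)² = (1×0.0764)² = 0.00584;  (1·δA/A)² = (1×0.0703)² = 0.00494;  (-1·δL/L)² = (-1×0.0269)² = 0.000723
δρ/ρ = √(0.0115) = 0.107
ρ = 4.55e-05 Ω·m, so δρ = 0.107 × 4.55e-05 = 4.87e-06 Ω·m.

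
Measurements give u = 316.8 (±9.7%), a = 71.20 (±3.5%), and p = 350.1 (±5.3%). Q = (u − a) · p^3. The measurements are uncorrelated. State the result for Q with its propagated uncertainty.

Let w = u − a = 245.6. δw = √(δu² + δa²) = √(944 + 6.21) = 30.8, so δw/w = 0.126.
Q is then a monomial in w, p:
δQ/Q = √((δw/w)² + (3·δp/p)²) = √(0.0158 + 0.0253) = 0.203
Q = 1.054e+10, so δQ = 0.203 × 1.054e+10 = 2.14e+09.

(1.054 ± 0.214) × 10^10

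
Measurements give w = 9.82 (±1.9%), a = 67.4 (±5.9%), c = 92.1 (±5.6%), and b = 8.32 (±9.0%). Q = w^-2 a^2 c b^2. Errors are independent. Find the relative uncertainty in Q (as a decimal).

0.226

Q is a product of powers, so relative uncertainties combine in quadrature:
  (-2·δw/w)² = (-2×0.0190)² = 0.00144;  (2·δa/a)² = (2×0.0590)² = 0.0139;  (1·δc/c)² = (1×0.0560)² = 0.00314;  (2·δb/b)² = (2×0.0900)² = 0.0324
δQ/Q = √(0.0509) = 0.226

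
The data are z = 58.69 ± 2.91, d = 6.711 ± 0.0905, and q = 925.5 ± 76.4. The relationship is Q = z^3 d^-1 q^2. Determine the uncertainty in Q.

Q is a product of powers, so relative uncertainties combine in quadrature:
  (3·δz/z)² = (3×0.0496)² = 0.0221;  (-1·δd/d)² = (-1×0.0135)² = 0.000182;  (2·δq/q)² = (2×0.0825)² = 0.0273
δQ/Q = √(0.0496) = 0.223
Q = 2.58e+10, so δQ = 0.223 × 2.58e+10 = 5.74e+09.

5.74e+09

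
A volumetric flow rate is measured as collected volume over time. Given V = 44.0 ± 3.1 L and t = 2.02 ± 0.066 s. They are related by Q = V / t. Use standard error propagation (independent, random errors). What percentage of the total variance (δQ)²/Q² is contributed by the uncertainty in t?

(δQ/Q)² = (1·δV/V)² + (-1·δt/t)²
  V term: (1×0.0705)² = 0.00496
  t term: (-1×0.0327)² = 0.00107
Total = 0.00603. Share from t = 0.00107/0.00603 = 0.177.

17.7%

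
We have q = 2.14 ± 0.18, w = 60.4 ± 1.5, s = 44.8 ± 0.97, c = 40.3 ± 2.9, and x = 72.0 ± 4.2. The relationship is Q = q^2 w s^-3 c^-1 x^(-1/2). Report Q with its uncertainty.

Q is a product of powers, so relative uncertainties combine in quadrature:
  (2·δq/q)² = (2×0.0841)² = 0.0283;  (1·δw/w)² = (1×0.0248)² = 0.000617;  (-3·δs/s)² = (-3×0.0217)² = 0.00422;  (-1·δc/c)² = (-1×0.0720)² = 0.00518;  (−½·δx/x)² = (-0.5×0.0583)² = 0.000851
δQ/Q = √(0.0392) = 0.198
Q = 9e-06, so δQ = 0.198 × 9e-06 = 1.78e-06.

(9.00 ± 1.78) × 10^-6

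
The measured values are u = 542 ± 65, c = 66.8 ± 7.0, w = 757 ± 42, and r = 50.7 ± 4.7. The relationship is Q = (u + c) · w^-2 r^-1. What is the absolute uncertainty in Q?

Let h = u + c = 609. δh = √(δu² + δc²) = √(4220 + 49.0) = 65.4, so δh/h = 0.107.
Q is then a monomial in h, w, r:
δQ/Q = √((δh/h)² + (-2·δw/w)² + (-1·δr/r)²) = √(0.0115 + 0.0123 + 0.00859) = 0.180
Q = 2.1e-05, so δQ = 0.180 × 2.1e-05 = 3.77e-06.

3.77e-06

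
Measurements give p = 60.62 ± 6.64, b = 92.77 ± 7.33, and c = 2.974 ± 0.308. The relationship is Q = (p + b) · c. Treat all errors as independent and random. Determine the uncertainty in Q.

55.7

Let u = p + b = 153.4. δu = √(δp² + δb²) = √(44.1 + 53.7) = 9.89, so δu/u = 0.0645.
Q is then a monomial in u, c:
δQ/Q = √((δu/u)² + (1·δc/c)²) = √(0.00416 + 0.0107) = 0.122
Q = 456.2, so δQ = 0.122 × 456.2 = 55.7.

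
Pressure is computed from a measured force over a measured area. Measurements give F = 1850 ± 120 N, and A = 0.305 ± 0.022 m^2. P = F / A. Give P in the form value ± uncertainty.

Since P is a product/quotient, work with relative uncertainties:
  (1·δF/F)² = (1×0.0649)² = 0.00421;  (-1·δA/A)² = (-1×0.0721)² = 0.00520
δP/P = √(0.00941) = 0.0970
P = 6070 Pa, so δP = 0.0970 × 6070 = 588 Pa.

6070 ± 588 Pa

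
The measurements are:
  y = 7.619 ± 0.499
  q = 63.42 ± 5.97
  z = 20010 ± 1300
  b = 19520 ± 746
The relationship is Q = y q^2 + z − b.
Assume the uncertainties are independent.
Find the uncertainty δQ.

Let p = y·q^2 = 30640. δp/p = √((1·δy/y)² + (2·δq/q)²) = √(0.00429 + 0.0354) = 0.199, so δp = 6110.
Q = p + z − b: δQ = √(δp² + δz² + δb²) = √(3.73e+07 + 1.69e+06 + 5.57e+05) = 6290

6290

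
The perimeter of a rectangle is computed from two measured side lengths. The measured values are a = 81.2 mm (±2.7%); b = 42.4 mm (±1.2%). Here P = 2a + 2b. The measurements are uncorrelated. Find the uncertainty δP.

4.50 mm

Absolute uncertainties add in quadrature for a linear combination:
  (2·δa)² = 19.2;  (2·δb)² = 1.04
δP = √(20.3) = 4.50 mm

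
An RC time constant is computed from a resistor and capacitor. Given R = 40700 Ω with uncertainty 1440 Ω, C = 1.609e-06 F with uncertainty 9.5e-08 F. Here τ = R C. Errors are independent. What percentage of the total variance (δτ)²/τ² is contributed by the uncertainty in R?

(δτ/τ)² = (1·δR/R)² + (1·δC/C)²
  R term: (1×0.0354)² = 0.00125
  C term: (1×0.0590)² = 0.00349
Total = 0.00474. Share from R = 0.00125/0.00474 = 0.264.

26.4%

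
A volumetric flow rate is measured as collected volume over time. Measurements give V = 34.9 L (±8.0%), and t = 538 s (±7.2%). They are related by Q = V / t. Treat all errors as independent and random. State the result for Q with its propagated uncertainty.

0.0649 ± 0.00698 L/s

Q is a product of powers, so relative uncertainties combine in quadrature:
  (1·δV/V)² = (1×0.0800)² = 0.00640;  (-1·δt/t)² = (-1×0.0720)² = 0.00518
δQ/Q = √(0.0116) = 0.108
Q = 0.0649 L/s, so δQ = 0.108 × 0.0649 = 0.00698 L/s.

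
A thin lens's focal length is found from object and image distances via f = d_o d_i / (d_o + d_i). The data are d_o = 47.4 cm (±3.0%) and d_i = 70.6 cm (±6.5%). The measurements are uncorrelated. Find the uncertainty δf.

0.899 cm

∂f/∂d_o = (d_i/(d_o+d_i))² = 0.358;  ∂f/∂d_i = (d_o/(d_o+d_i))² = 0.161
δf = √((∂f/∂d_o · δd_o)² + (∂f/∂d_i · δd_i)²) = √(0.259 + 0.548) = 0.899 cm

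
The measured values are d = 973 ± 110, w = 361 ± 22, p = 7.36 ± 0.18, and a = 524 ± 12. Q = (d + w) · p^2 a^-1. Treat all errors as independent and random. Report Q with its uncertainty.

Let u = d + w = 1330. δu = √(δd² + δw²) = √(12100 + 484) = 112, so δu/u = 0.0841.
Q is then a monomial in u, p, a:
δQ/Q = √((δu/u)² + (2·δp/p)² + (-1·δa/a)²) = √(0.00707 + 0.00239 + 0.000524) = 0.0999
Q = 138, so δQ = 0.0999 × 138 = 13.8.

138 ± 13.8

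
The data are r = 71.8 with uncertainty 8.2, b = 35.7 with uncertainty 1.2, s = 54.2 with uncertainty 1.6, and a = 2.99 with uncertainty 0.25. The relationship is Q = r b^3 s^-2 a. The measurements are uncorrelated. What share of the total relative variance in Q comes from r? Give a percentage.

(δQ/Q)² = (1·δr/r)² + (3·δb/b)² + (-2·δs/s)² + (1·δa/a)²
  r term: (1×0.114)² = 0.0130
  b term: (3×0.0336)² = 0.0102
  s term: (-2×0.0295)² = 0.00349
  a term: (1×0.0836)² = 0.00699
Total = 0.0337. Share from r = 0.0130/0.0337 = 0.387.

38.7%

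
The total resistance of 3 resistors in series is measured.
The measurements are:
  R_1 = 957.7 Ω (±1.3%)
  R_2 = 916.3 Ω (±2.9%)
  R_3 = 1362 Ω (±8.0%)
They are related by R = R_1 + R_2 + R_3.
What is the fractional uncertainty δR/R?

0.0349

Each term contributes (cᵢ δxᵢ)² to (δR)²:
  (δR_1)² = 155;  (δR_2)² = 706;  (δR_3)² = 11900
δR = √(12700) = 113 Ω
R = 3236 Ω, so δR/R = 113/3236 = 0.0349.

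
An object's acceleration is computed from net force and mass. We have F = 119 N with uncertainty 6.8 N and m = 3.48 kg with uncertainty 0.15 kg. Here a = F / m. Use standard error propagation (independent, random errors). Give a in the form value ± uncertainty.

34.2 ± 2.45 m/s^2

For a monomial a ∝ F, m^-1, fractional errors add in quadrature:
  (1·δF/F)² = (1×0.0571)² = 0.00327;  (-1·δm/m)² = (-1×0.0431)² = 0.00186
δa/a = √(0.00512) = 0.0716
a = 34.2 m/s^2, so δa = 0.0716 × 34.2 = 2.45 m/s^2.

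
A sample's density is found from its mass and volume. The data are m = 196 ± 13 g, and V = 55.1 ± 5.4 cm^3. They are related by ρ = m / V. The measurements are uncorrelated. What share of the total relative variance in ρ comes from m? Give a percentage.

(δρ/ρ)² = (1·δm/m)² + (-1·δV/V)²
  m term: (1×0.0663)² = 0.00440
  V term: (-1×0.0980)² = 0.00960
Total = 0.0140. Share from m = 0.00440/0.0140 = 0.314.

31.4%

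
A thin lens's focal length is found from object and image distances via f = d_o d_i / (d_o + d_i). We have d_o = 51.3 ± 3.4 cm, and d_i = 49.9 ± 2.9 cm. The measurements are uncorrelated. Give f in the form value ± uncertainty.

25.3 ± 1.11 cm

∂f/∂d_o = (d_i/(d_o+d_i))² = 0.243;  ∂f/∂d_i = (d_o/(d_o+d_i))² = 0.257
δf = √((∂f/∂d_o · δd_o)² + (∂f/∂d_i · δd_i)²) = √(0.683 + 0.555) = 1.11 cm
f = 25.3 cm.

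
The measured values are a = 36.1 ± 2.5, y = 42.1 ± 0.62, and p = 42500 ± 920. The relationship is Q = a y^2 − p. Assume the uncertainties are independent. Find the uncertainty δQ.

4900

Let w = a·y^2 = 64000. δw/w = √((1·δa/a)² + (2·δy/y)²) = √(0.00480 + 0.000868) = 0.0753, so δw = 4820.
Q = w − p: δQ = √(δw² + δp²) = √(2.32e+07 + 8.46e+05) = 4900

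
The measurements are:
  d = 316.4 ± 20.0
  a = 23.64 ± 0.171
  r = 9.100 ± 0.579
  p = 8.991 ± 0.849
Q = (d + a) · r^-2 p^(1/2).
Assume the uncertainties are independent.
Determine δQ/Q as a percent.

14.8%

Let u = d + a = 340.0. δu = √(δd² + δa²) = √(400 + 0.0292) = 20.0, so δu/u = 0.0588.
Q is then a monomial in u, r, p:
δQ/Q = √((δu/u)² + (-2·δr/r)² + (½·δp/p)²) = √(0.00346 + 0.0162 + 0.00223) = 0.148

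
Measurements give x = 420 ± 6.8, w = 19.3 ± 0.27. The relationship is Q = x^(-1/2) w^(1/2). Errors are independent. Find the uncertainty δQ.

Since Q is a product/quotient, work with relative uncertainties:
  (−½·δx/x)² = (-0.5×0.0162)² = 6.55e-05;  (½·δw/w)² = (0.5×0.0140)² = 4.89e-05
δQ/Q = √(0.000114) = 0.0107
Q = 0.214, so δQ = 0.0107 × 0.214 = 0.00229.

0.00229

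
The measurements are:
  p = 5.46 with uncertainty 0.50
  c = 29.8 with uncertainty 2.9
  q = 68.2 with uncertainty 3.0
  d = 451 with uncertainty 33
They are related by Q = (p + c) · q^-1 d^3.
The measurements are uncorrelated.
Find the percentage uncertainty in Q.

Let u = p + c = 35.3. δu = √(δp² + δc²) = √(0.250 + 8.41) = 2.94, so δu/u = 0.0835.
Q is then a monomial in u, q, d:
δQ/Q = √((δu/u)² + (-1·δq/q)² + (3·δd/d)²) = √(0.00697 + 0.00193 + 0.0482) = 0.239

23.9%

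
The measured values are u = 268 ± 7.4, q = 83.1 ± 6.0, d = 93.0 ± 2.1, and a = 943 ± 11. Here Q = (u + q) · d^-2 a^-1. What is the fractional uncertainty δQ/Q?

0.0540

Let w = u + q = 351. δw = √(δu² + δq²) = √(54.8 + 36.0) = 9.53, so δw/w = 0.0271.
Q is then a monomial in w, d, a:
δQ/Q = √((δw/w)² + (-2·δd/d)² + (-1·δa/a)²) = √(0.000736 + 0.00204 + 0.000136) = 0.0540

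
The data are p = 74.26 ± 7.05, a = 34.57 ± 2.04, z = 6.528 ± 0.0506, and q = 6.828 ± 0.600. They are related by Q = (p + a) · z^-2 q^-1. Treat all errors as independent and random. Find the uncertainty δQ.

Let u = p + a = 108.8. δu = √(δp² + δa²) = √(49.7 + 4.16) = 7.34, so δu/u = 0.0674.
Q is then a monomial in u, z, q:
δQ/Q = √((δu/u)² + (-2·δz/z)² + (-1·δq/q)²) = √(0.00455 + 0.000240 + 0.00772) = 0.112
Q = 0.3740, so δQ = 0.112 × 0.3740 = 0.0418.

0.0418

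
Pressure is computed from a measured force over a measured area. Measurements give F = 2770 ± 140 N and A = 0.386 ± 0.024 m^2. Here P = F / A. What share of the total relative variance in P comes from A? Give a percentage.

(δP/P)² = (1·δF/F)² + (-1·δA/A)²
  F term: (1×0.0505)² = 0.00255
  A term: (-1×0.0622)² = 0.00387
Total = 0.00642. Share from A = 0.00387/0.00642 = 0.602.

60.2%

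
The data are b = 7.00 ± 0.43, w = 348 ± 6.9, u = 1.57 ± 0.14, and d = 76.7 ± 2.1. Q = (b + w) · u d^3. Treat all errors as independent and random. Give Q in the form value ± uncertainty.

Let h = b + w = 355. δh = √(δb² + δw²) = √(0.185 + 47.6) = 6.91, so δh/h = 0.0195.
Q is then a monomial in h, u, d:
δQ/Q = √((δh/h)² + (1·δu/u)² + (3·δd/d)²) = √(0.000379 + 0.00795 + 0.00675) = 0.123
Q = 2.51e+08, so δQ = 0.123 × 2.51e+08 = 3.09e+07.

(2.51 ± 0.309) × 10^8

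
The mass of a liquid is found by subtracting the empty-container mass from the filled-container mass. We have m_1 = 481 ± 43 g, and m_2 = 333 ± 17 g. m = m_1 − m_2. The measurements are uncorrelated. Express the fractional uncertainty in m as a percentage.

For a sum/difference, combine absolute errors in quadrature:
  (δm_1)² = 1850;  (δm_2)² = 289
δm = √(2140) = 46.2 g
m = 148 g, so δm/m = 46.2/148 = 0.312.

31.2%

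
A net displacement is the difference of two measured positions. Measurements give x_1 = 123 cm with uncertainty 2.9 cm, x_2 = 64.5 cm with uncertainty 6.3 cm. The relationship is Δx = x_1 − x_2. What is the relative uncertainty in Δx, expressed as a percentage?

Sums and differences: (δΔx)² = Σ (cᵢ δxᵢ)².
  (δx_1)² = 8.41;  (δx_2)² = 39.7
δΔx = √(48.1) = 6.94 cm
Δx = 58.5 cm, so δΔx/Δx = 6.94/58.5 = 0.119.

11.9%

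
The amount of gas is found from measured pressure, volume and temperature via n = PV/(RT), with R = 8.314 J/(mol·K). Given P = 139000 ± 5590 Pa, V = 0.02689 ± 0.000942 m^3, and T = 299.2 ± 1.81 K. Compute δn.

Relative error in a monomial: (δn/n)² = Σ (nᵢ · δxᵢ/xᵢ)².
  (1·δP/P)² = (1×0.0402)² = 0.00162;  (1·δV/V)² = (1×0.0350)² = 0.00123;  (-1·δT/T)² = (-1×0.00605)² = 3.66e-05
δn/n = √(0.00288) = 0.0537
n = 1.503 mol, so δn = 0.0537 × 1.503 = 0.0807 mol.

0.0807 mol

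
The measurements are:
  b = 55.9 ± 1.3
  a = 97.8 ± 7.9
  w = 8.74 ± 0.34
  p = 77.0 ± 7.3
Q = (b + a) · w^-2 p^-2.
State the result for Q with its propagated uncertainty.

(3.39 ± 0.718) × 10^-4

Let u = b + a = 154. δu = √(δb² + δa²) = √(1.69 + 62.4) = 8.01, so δu/u = 0.0521.
Q is then a monomial in u, w, p:
δQ/Q = √((δu/u)² + (-2·δw/w)² + (-2·δp/p)²) = √(0.00271 + 0.00605 + 0.0360) = 0.211
Q = 0.000339, so δQ = 0.211 × 0.000339 = 7.18e-05.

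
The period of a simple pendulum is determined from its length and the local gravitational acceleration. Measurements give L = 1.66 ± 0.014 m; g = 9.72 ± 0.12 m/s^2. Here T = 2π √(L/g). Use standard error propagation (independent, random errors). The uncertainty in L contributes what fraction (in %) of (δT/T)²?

31.8%

(δT/T)² = (½·δL/L)² + (−½·δg/g)²
  L term: (0.5×0.00843)² = 1.78e-05
  g term: (-0.5×0.0123)² = 3.81e-05
Total = 5.59e-05. Share from L = 1.78e-05/5.59e-05 = 0.318.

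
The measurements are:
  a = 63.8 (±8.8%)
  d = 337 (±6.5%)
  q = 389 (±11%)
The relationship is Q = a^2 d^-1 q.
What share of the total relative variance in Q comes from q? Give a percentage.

25.6%

(δQ/Q)² = (2·δa/a)² + (-1·δd/d)² + (1·δq/q)²
  a term: (2×0.0880)² = 0.0310
  d term: (-1×0.0650)² = 0.00423
  q term: (1×0.110)² = 0.0121
Total = 0.0473. Share from q = 0.0121/0.0473 = 0.256.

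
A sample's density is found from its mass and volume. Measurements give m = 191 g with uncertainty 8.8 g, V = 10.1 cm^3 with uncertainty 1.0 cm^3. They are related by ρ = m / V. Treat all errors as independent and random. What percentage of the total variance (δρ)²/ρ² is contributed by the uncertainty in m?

(δρ/ρ)² = (1·δm/m)² + (-1·δV/V)²
  m term: (1×0.0461)² = 0.00212
  V term: (-1×0.0990)² = 0.00980
Total = 0.0119. Share from m = 0.00212/0.0119 = 0.178.

17.8%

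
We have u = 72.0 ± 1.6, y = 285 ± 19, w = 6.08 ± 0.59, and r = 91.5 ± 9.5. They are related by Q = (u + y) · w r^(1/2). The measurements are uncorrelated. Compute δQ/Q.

Let h = u + y = 357. δh = √(δu² + δy²) = √(2.56 + 361) = 19.1, so δh/h = 0.0534.
Q is then a monomial in h, w, r:
δQ/Q = √((δh/h)² + (1·δw/w)² + (½·δr/r)²) = √(0.00285 + 0.00942 + 0.00269) = 0.122

0.122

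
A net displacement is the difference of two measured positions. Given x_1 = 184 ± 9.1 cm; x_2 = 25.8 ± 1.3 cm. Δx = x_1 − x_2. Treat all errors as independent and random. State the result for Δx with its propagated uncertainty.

Δx is a linear combination, so absolute uncertainties add in quadrature:
  (δx_1)² = 82.8;  (δx_2)² = 1.69
δΔx = √(84.5) = 9.19 cm
Δx = 158 cm.

158 ± 9.19 cm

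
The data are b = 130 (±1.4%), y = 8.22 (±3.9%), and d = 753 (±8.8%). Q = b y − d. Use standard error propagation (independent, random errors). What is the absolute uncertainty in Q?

Let p = b·y = 1070. δp/p = √((1·δb/b)² + (1·δy/y)²) = √(0.000196 + 0.00152) = 0.0414, so δp = 44.3.
Q = p − d: δQ = √(δp² + δd²) = √(1960 + 4390) = 79.7

79.7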